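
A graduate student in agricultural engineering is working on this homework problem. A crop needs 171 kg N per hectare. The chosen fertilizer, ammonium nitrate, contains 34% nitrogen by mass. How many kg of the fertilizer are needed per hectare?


Rate = N_required / (N_content / 100)
     = 171 / (34 / 100)
     = 171 / 0.34
     = 502.94 kg/ha


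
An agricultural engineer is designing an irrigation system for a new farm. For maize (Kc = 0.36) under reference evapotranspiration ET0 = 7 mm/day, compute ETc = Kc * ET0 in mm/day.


ETc = Kc * ET0
    = 0.36 * 7
    = 2.52 mm/day


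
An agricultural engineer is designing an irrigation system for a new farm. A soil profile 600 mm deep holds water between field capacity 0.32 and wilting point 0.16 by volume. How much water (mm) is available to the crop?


AW = (FC - WP) * D
   = (0.32 - 0.16) * 600
   = 0.16 * 600
   = 96 mm


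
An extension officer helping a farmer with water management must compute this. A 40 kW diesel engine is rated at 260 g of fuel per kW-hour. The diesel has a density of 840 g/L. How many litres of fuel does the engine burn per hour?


FC = P * BSFC / rho_fuel
   = 40 * 260 / 840
   = 10400 / 840
   = 12.38 L/h


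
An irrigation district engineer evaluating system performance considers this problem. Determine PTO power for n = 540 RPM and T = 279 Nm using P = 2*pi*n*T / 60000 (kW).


P = 2*pi*n*T / 60000
  = 2*pi * 540 * 279 / 60000
  = 946624.70 / 60000
  = 15.78 kW


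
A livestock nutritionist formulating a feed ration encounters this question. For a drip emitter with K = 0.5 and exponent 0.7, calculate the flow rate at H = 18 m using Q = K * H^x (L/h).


Q = K * H^x
  = 0.5 * 18^0.7
  = 0.5 * 7.5629
  = 3.78 L/h


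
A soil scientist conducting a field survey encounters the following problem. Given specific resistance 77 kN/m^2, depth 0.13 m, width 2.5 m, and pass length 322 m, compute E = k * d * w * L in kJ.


E = k * d * w * L
  = 77 * 0.13 * 2.5 * 322
  = 8058.05 kJ


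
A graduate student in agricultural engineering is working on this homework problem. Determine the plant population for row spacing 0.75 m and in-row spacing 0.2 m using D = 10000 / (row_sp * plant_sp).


D = 10000 / (row_sp * plant_sp)
  = 10000 / (0.75 * 0.2)
  = 10000 / 0.1500
  = 66666.67 plants/ha


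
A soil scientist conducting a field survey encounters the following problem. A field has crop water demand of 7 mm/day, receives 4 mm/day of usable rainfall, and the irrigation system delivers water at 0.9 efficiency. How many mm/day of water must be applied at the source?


IWR = (ETc - Pe) / Ea
    = (7 - 4) / 0.9
    = 3 / 0.9
    = 3.33 mm/day


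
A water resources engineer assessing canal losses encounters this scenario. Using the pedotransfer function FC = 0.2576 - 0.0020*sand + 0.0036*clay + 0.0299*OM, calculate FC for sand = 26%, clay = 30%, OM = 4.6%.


FC = 0.2576 - 0.0020*26 + 0.0036*30 + 0.0299*4.6
   = 0.2576 - 0.0520 + 0.1080 + 0.1375
   = 0.4511


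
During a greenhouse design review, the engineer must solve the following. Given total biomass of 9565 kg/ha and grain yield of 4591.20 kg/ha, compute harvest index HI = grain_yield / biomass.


HI = grain_yield / biomass
   = 4591.20 / 9565
   = 0.48


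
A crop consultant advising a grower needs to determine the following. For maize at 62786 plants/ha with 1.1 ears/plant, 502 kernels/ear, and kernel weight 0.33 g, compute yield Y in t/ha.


Y = density * ears * kernels * kw
  = 62786 * 1.1 * 502 * 0.33 g/ha
  = 11441241.64 g/ha
  = 11441.24 kg/ha = 11.44 t/ha


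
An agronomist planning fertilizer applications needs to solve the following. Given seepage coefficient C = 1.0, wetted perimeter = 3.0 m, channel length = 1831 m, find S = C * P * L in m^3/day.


S = C * P * L
  = 1.0 * 3.0 * 1831
  = 5493 m^3/day


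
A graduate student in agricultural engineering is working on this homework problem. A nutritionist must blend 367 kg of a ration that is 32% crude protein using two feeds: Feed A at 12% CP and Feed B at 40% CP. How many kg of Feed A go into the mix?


parts_A = CP_b - target = 40 - 32 = 8
parts_B = target - CP_a = 32 - 12 = 20
total_parts = 8 + 20 = 28
Feed A = 367 * 8 / 28 = 104.86 kg
Feed B = 367 * 20 / 28 = 262.14 kg

104.86 kg


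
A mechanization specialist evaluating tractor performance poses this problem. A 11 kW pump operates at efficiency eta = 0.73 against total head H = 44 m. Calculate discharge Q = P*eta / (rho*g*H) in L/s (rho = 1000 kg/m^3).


Q = (P * 1000 * eta) / (rho * g * H)
  = (11 * 1000 * 0.73) / (1000 * 9.81 * 44)
  = 8030 / 431640
  = 0.01860 m^3/s = 18.60 L/s


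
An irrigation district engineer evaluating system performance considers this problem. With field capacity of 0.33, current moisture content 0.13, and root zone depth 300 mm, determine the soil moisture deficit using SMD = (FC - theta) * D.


SMD = (FC - theta) * D
    = (0.33 - 0.13) * 300
    = 0.200 * 300
    = 60 mm


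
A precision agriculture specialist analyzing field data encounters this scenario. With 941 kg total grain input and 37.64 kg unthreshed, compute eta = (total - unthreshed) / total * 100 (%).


eta = (total - unthreshed) / total * 100
    = (941 - 37.64) / 941 * 100
    = 903.36 / 941 * 100
    = 96%


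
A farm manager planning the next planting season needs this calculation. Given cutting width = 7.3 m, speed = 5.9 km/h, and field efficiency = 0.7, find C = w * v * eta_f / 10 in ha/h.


C = w * v * eta_f / 10
  = 7.3 * 5.9 * 0.7 / 10
  = 30.15 / 10
  = 3.01 ha/h


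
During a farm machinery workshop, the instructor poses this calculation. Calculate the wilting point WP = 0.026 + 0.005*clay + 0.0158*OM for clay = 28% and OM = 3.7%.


WP = 0.026 + 0.005*28 + 0.0158*3.7
   = 0.026 + 0.1400 + 0.0585
   = 0.2245


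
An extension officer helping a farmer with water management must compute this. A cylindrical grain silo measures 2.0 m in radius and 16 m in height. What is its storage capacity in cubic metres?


V = pi * r^2 * h
  = pi * 2.0^2 * 16
  = pi * 4 * 16
  = 201.06 m^3


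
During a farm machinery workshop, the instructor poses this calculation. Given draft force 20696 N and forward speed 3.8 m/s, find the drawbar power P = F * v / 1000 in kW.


P = F * v / 1000
  = 20696 * 3.8 / 1000
  = 78644.80 / 1000
  = 78.64 kW


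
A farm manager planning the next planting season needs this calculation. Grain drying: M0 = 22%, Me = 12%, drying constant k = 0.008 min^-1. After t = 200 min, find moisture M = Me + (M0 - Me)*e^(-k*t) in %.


M = Me + (M0 - Me) * e^(-k*t)
  = 12 + (22 - 12) * e^(-0.008*200)
  = 12 + 10 * e^(-1.600)
  = 12 + 10 * 0.20190
  = 12 + 2.0190
  = 14.02%


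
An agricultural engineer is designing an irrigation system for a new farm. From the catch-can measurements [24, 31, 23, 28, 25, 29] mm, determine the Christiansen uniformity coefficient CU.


xbar = 160 / 6 = 26.667
sum|xi - xbar| = 16
CU = 100 * (1 - 16 / (6 * 26.667))
   = 100 * (1 - 0.1000)
   = 90%


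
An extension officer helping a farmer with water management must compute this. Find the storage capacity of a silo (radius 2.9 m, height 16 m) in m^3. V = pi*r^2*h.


V = pi * r^2 * h
  = pi * 2.9^2 * 16
  = pi * 8.41 * 16
  = 422.73 m^3


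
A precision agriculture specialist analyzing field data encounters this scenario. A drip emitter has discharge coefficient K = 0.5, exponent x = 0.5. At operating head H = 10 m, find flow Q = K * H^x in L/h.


Q = K * H^x
  = 0.5 * 10^0.5
  = 0.5 * 3.1623
  = 1.58 L/h


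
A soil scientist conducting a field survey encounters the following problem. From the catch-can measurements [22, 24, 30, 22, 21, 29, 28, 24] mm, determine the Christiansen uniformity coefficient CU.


xbar = 200 / 8 = 25
sum|xi - xbar| = 24
CU = 100 * (1 - 24 / (8 * 25))
   = 100 * (1 - 0.1200)
   = 88%


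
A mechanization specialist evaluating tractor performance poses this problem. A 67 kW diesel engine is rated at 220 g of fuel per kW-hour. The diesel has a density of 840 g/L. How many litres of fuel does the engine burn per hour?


FC = P * BSFC / rho_fuel
   = 67 * 220 / 840
   = 14740 / 840
   = 17.55 L/h


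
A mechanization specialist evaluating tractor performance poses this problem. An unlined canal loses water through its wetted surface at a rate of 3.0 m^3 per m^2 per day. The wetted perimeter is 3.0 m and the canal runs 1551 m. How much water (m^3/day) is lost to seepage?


S = C * P * L
  = 3.0 * 3.0 * 1551
  = 13959 m^3/day


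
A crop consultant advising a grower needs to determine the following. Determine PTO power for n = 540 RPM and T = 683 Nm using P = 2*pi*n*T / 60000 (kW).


P = 2*pi*n*T / 60000
  = 2*pi * 540 * 683 / 60000
  = 2317364.40 / 60000
  = 38.62 kW


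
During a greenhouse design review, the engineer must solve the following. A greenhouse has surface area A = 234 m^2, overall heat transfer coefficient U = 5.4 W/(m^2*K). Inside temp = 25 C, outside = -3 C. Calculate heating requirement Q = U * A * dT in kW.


dT = 25 - (-3) = 28 K
Q = U * A * dT
  = 5.4 * 234 * 28
  = 35380.80 W = 35.38 kW


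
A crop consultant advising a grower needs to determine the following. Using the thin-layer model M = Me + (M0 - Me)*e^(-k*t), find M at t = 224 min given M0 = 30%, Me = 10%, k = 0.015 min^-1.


M = Me + (M0 - Me) * e^(-k*t)
  = 10 + (30 - 10) * e^(-0.015*224)
  = 10 + 20 * e^(-3.360)
  = 10 + 20 * 0.03474
  = 10 + 0.6947
  = 10.69%


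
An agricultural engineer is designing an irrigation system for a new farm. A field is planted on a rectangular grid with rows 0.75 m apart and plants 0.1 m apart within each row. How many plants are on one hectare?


D = 10000 / (row_sp * plant_sp)
  = 10000 / (0.75 * 0.1)
  = 10000 / 0.0750
  = 133333.33 plants/ha


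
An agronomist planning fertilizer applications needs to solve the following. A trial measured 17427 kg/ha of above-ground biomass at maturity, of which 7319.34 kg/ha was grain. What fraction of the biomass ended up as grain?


HI = grain_yield / biomass
   = 7319.34 / 17427
   = 0.42


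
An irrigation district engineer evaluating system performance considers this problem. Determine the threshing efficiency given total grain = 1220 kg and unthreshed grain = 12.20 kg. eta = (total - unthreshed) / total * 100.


eta = (total - unthreshed) / total * 100
    = (1220 - 12.20) / 1220 * 100
    = 1207.80 / 1220 * 100
    = 99%


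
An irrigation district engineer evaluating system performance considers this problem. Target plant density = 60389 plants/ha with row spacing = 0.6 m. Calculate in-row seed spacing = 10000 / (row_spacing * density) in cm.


spacing = 10000 / (row_sp * density)
        = 10000 / (0.6 * 60389)
        = 10000 / 36233.40
        = 0.27599 m = 27.60 cm


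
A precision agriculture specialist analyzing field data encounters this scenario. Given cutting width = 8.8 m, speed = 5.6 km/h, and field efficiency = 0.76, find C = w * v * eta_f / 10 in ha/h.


C = w * v * eta_f / 10
  = 8.8 * 5.6 * 0.76 / 10
  = 37.45 / 10
  = 3.75 ha/h


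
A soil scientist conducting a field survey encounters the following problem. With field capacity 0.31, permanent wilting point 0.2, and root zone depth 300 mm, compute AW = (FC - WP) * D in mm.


AW = (FC - WP) * D
   = (0.31 - 0.2) * 300
   = 0.11 * 300
   = 33 mm


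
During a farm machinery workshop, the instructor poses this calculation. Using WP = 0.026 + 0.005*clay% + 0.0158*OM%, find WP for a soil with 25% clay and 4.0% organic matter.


WP = 0.026 + 0.005*25 + 0.0158*4.0
   = 0.026 + 0.1250 + 0.0632
   = 0.2142


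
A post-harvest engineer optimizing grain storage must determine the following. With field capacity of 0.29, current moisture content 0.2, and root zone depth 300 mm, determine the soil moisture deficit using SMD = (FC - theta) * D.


SMD = (FC - theta) * D
    = (0.29 - 0.2) * 300
    = 0.090 * 300
    = 27 mm


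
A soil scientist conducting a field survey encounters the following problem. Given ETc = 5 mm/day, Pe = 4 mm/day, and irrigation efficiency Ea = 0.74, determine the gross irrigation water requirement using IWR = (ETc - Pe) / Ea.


IWR = (ETc - Pe) / Ea
    = (5 - 4) / 0.74
    = 1 / 0.74
    = 1.35 mm/day


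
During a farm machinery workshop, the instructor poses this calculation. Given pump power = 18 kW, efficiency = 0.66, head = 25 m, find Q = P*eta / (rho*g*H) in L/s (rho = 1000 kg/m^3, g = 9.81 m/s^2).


Q = (P * 1000 * eta) / (rho * g * H)
  = (18 * 1000 * 0.66) / (1000 * 9.81 * 25)
  = 11880 / 245250
  = 0.04844 m^3/s = 48.44 L/s


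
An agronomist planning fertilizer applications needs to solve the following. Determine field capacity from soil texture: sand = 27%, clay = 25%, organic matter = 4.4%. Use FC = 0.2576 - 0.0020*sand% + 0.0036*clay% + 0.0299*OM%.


FC = 0.2576 - 0.0020*27 + 0.0036*25 + 0.0299*4.4
   = 0.2576 - 0.0540 + 0.0900 + 0.1316
   = 0.4252


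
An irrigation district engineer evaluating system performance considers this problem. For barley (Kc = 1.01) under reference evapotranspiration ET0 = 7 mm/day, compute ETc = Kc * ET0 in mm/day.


ETc = Kc * ET0
    = 1.01 * 7
    = 7.07 mm/day


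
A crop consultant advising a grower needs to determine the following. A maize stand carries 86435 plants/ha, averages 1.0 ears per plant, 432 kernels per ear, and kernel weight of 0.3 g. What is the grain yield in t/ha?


Y = density * ears * kernels * kw
  = 86435 * 1.0 * 432 * 0.3 g/ha
  = 11201976 g/ha
  = 11201.98 kg/ha = 11.20 t/ha


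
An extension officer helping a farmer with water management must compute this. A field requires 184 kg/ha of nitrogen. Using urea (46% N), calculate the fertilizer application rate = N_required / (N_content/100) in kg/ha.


Rate = N_required / (N_content / 100)
     = 184 / (46 / 100)
     = 184 / 0.46
     = 400 kg/ha


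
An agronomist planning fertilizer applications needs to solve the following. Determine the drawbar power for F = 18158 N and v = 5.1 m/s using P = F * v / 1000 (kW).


P = F * v / 1000
  = 18158 * 5.1 / 1000
  = 92605.80 / 1000
  = 92.61 kW


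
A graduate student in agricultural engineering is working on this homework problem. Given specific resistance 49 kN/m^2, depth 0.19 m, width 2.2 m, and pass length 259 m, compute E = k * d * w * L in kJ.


E = k * d * w * L
  = 49 * 0.19 * 2.2 * 259
  = 5304.84 kJ


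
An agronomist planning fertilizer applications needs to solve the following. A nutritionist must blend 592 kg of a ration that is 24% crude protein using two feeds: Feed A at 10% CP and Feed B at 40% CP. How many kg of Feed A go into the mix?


parts_A = CP_b - target = 40 - 24 = 16
parts_B = target - CP_a = 24 - 10 = 14
total_parts = 16 + 14 = 30
Feed A = 592 * 16 / 30 = 315.73 kg
Feed B = 592 * 14 / 30 = 276.27 kg

315.73 kg


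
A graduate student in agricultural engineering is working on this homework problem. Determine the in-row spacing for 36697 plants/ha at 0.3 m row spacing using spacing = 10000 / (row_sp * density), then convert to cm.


spacing = 10000 / (row_sp * density)
        = 10000 / (0.3 * 36697)
        = 10000 / 11009.10
        = 0.90834 m = 90.83 cm


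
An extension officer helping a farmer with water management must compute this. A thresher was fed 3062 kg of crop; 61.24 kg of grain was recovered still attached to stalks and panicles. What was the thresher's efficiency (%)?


eta = (total - unthreshed) / total * 100
    = (3062 - 61.24) / 3062 * 100
    = 3000.76 / 3062 * 100
    = 98%


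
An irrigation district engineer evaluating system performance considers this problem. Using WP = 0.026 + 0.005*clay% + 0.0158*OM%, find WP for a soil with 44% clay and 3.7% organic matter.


WP = 0.026 + 0.005*44 + 0.0158*3.7
   = 0.026 + 0.2200 + 0.0585
   = 0.3045


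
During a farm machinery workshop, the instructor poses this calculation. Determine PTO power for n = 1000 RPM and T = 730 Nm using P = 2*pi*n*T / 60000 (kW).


P = 2*pi*n*T / 60000
  = 2*pi * 1000 * 730 / 60000
  = 4586725.27 / 60000
  = 76.45 kW


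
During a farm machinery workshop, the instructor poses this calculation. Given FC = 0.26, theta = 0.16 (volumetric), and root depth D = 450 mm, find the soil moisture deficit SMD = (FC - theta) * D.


SMD = (FC - theta) * D
    = (0.26 - 0.16) * 450
    = 0.100 * 450
    = 45 mm


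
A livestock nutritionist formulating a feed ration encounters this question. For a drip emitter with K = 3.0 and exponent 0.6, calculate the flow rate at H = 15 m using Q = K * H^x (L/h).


Q = K * H^x
  = 3.0 * 15^0.6
  = 3.0 * 5.0776
  = 15.23 L/h


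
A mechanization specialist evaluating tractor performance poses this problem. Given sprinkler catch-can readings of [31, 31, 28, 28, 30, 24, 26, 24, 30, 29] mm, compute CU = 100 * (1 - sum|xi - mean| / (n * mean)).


xbar = 281 / 10 = 28.100
sum|xi - xbar| = 21
CU = 100 * (1 - 21 / (10 * 28.100))
   = 100 * (1 - 0.0747)
   = 92.53%


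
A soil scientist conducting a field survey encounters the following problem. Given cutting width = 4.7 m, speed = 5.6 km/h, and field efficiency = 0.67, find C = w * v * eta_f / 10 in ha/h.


C = w * v * eta_f / 10
  = 4.7 * 5.6 * 0.67 / 10
  = 17.63 / 10
  = 1.76 ha/h


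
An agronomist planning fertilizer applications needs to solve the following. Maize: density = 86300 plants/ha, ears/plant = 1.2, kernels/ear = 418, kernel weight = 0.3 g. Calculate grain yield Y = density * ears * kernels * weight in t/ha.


Y = density * ears * kernels * kw
  = 86300 * 1.2 * 418 * 0.3 g/ha
  = 12986424 g/ha
  = 12986.42 kg/ha = 12.99 t/ha


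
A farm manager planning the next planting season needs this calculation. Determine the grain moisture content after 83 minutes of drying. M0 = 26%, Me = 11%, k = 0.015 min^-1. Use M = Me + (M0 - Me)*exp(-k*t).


M = Me + (M0 - Me) * e^(-k*t)
  = 11 + (26 - 11) * e^(-0.015*83)
  = 11 + 15 * e^(-1.245)
  = 11 + 15 * 0.28794
  = 11 + 4.3191
  = 15.32%


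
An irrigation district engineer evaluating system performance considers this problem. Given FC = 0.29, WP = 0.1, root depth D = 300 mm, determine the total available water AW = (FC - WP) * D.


AW = (FC - WP) * D
   = (0.29 - 0.1) * 300
   = 0.19 * 300
   = 57 mm


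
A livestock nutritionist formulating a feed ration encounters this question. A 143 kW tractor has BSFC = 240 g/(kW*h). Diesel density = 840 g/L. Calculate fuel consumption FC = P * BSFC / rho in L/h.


FC = P * BSFC / rho_fuel
   = 143 * 240 / 840
   = 34320 / 840
   = 40.86 L/h


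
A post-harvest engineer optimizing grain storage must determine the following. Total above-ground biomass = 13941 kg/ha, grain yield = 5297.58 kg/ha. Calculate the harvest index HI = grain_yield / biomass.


HI = grain_yield / biomass
   = 5297.58 / 13941
   = 0.38


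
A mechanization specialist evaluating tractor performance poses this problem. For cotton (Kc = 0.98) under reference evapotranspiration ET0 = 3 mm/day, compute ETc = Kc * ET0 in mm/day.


ETc = Kc * ET0
    = 0.98 * 3
    = 2.94 mm/day


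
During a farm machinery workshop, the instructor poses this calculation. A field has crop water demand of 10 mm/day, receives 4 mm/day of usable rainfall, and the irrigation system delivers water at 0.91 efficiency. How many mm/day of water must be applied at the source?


IWR = (ETc - Pe) / Ea
    = (10 - 4) / 0.91
    = 6 / 0.91
    = 6.59 mm/day


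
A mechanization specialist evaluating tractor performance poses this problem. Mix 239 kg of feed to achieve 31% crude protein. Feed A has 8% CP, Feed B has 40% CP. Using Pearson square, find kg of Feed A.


parts_A = CP_b - target = 40 - 31 = 9
parts_B = target - CP_a = 31 - 8 = 23
total_parts = 9 + 23 = 32
Feed A = 239 * 9 / 32 = 67.22 kg
Feed B = 239 * 23 / 32 = 171.78 kg

67.22 kg


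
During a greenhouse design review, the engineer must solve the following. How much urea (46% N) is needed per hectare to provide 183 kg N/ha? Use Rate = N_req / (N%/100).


Rate = N_required / (N_content / 100)
     = 183 / (46 / 100)
     = 183 / 0.46
     = 397.83 kg/ha


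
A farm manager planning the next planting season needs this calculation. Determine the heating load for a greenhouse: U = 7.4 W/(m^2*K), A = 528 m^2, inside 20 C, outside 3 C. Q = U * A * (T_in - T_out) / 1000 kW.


dT = 20 - (3) = 17 K
Q = U * A * dT
  = 7.4 * 528 * 17
  = 66422.40 W = 66.42 kW


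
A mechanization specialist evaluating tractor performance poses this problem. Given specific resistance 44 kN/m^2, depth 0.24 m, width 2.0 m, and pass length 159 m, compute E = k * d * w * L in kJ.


E = k * d * w * L
  = 44 * 0.24 * 2.0 * 159
  = 3358.08 kJ


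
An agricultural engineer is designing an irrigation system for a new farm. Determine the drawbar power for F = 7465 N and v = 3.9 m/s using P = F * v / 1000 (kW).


P = F * v / 1000
  = 7465 * 3.9 / 1000
  = 29113.50 / 1000
  = 29.11 kW


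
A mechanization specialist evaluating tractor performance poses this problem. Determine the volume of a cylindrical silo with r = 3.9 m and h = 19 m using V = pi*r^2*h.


V = pi * r^2 * h
  = pi * 3.9^2 * 19
  = pi * 15.21 * 19
  = 907.89 m^3


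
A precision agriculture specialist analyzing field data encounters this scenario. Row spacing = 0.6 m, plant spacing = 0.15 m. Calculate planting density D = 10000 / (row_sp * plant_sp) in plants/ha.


D = 10000 / (row_sp * plant_sp)
  = 10000 / (0.6 * 0.15)
  = 10000 / 0.0900
  = 111111.11 plants/ha


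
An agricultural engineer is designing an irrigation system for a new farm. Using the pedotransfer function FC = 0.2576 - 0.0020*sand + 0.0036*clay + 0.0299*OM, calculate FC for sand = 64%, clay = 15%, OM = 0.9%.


FC = 0.2576 - 0.0020*64 + 0.0036*15 + 0.0299*0.9
   = 0.2576 - 0.1280 + 0.0540 + 0.0269
   = 0.2105


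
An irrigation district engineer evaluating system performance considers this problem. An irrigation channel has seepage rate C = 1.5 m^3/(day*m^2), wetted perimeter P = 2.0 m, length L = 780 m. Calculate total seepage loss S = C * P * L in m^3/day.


S = C * P * L
  = 1.5 * 2.0 * 780
  = 2340 m^3/day


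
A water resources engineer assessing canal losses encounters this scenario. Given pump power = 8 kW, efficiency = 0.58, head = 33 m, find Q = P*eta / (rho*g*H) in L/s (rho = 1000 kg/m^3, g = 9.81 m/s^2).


Q = (P * 1000 * eta) / (rho * g * H)
  = (8 * 1000 * 0.58) / (1000 * 9.81 * 33)
  = 4640 / 323730
  = 0.01433 m^3/s = 14.33 L/s


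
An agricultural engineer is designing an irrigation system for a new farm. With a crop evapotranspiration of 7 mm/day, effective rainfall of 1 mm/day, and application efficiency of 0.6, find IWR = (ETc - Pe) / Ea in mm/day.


IWR = (ETc - Pe) / Ea
    = (7 - 1) / 0.6
    = 6 / 0.6
    = 10 mm/day


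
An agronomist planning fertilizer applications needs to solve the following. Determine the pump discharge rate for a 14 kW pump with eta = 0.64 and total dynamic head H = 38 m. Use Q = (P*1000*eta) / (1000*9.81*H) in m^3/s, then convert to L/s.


Q = (P * 1000 * eta) / (rho * g * H)
  = (14 * 1000 * 0.64) / (1000 * 9.81 * 38)
  = 8960 / 372780
  = 0.02404 m^3/s = 24.04 L/s


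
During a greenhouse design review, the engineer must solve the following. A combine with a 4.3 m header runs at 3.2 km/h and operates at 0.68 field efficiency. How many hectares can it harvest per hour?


C = w * v * eta_f / 10
  = 4.3 * 3.2 * 0.68 / 10
  = 9.36 / 10
  = 0.94 ha/h


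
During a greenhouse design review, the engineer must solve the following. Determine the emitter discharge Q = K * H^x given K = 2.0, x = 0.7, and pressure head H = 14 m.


Q = K * H^x
  = 2.0 * 14^0.7
  = 2.0 * 6.3429
  = 12.69 L/h


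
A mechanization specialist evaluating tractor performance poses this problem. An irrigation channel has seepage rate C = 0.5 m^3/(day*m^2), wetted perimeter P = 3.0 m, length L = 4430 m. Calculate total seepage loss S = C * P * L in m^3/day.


S = C * P * L
  = 0.5 * 3.0 * 4430
  = 6645 m^3/day


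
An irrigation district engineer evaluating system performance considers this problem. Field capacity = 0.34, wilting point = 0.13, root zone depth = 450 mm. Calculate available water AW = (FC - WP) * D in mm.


AW = (FC - WP) * D
   = (0.34 - 0.13) * 450
   = 0.21 * 450
   = 94.50 mm


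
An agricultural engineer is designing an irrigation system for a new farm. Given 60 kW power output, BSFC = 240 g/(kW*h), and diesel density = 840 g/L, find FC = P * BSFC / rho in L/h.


FC = P * BSFC / rho_fuel
   = 60 * 240 / 840
   = 14400 / 840
   = 17.14 L/h


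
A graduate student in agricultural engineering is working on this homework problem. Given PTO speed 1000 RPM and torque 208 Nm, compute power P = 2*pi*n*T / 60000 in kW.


P = 2*pi*n*T / 60000
  = 2*pi * 1000 * 208 / 60000
  = 1306902.54 / 60000
  = 21.78 kW


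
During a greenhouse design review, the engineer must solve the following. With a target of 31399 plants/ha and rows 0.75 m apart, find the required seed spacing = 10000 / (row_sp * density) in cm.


spacing = 10000 / (row_sp * density)
        = 10000 / (0.75 * 31399)
        = 10000 / 23549.25
        = 0.42464 m = 42.46 cm


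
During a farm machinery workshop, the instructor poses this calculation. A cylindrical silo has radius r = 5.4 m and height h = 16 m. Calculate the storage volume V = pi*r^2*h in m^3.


V = pi * r^2 * h
  = pi * 5.4^2 * 16
  = pi * 29.16 * 16
  = 1465.74 m^3


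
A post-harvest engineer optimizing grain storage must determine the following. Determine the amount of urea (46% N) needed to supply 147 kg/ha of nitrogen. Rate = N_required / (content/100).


Rate = N_required / (N_content / 100)
     = 147 / (46 / 100)
     = 147 / 0.46
     = 319.57 kg/ha


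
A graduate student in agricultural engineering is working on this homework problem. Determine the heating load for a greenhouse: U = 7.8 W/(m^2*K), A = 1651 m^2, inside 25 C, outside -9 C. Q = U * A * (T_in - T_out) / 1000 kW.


dT = 25 - (-9) = 34 K
Q = U * A * dT
  = 7.8 * 1651 * 34
  = 437845.20 W = 437.85 kW


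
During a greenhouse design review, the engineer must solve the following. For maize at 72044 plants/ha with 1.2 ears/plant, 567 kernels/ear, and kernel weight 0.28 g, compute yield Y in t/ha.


Y = density * ears * kernels * kw
  = 72044 * 1.2 * 567 * 0.28 g/ha
  = 13725246.53 g/ha
  = 13725.25 kg/ha = 13.73 t/ha


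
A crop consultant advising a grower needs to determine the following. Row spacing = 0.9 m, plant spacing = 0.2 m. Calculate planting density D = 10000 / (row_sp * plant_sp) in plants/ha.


D = 10000 / (row_sp * plant_sp)
  = 10000 / (0.9 * 0.2)
  = 10000 / 0.1800
  = 55555.56 plants/ha


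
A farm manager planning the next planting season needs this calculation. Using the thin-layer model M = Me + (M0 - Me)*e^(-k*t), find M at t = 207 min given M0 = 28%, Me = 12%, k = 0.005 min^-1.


M = Me + (M0 - Me) * e^(-k*t)
  = 12 + (28 - 12) * e^(-0.005*207)
  = 12 + 16 * e^(-1.035)
  = 12 + 16 * 0.35523
  = 12 + 5.6836
  = 17.68%


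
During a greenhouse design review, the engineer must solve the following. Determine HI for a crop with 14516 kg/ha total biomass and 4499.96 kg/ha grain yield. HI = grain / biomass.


HI = grain_yield / biomass
   = 4499.96 / 14516
   = 0.31


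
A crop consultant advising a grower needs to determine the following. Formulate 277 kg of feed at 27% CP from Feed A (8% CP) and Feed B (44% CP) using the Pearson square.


parts_A = CP_b - target = 44 - 27 = 17
parts_B = target - CP_a = 27 - 8 = 19
total_parts = 17 + 19 = 36
Feed A = 277 * 17 / 36 = 130.81 kg
Feed B = 277 * 19 / 36 = 146.19 kg

130.81 kg


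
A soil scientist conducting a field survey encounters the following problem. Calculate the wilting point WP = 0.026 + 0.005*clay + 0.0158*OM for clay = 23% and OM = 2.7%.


WP = 0.026 + 0.005*23 + 0.0158*2.7
   = 0.026 + 0.1150 + 0.0427
   = 0.1837


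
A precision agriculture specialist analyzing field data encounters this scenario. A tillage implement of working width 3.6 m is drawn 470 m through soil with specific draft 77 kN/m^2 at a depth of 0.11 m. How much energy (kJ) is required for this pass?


E = k * d * w * L
  = 77 * 0.11 * 3.6 * 470
  = 14331.24 kJ


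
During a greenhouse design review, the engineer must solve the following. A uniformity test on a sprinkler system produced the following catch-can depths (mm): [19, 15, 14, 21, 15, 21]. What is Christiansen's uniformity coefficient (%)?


xbar = 105 / 6 = 17.500
sum|xi - xbar| = 17
CU = 100 * (1 - 17 / (6 * 17.500))
   = 100 * (1 - 0.1619)
   = 83.81%


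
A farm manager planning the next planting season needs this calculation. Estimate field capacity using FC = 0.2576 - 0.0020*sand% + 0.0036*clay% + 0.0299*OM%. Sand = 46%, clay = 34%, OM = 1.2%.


FC = 0.2576 - 0.0020*46 + 0.0036*34 + 0.0299*1.2
   = 0.2576 - 0.0920 + 0.1224 + 0.0359
   = 0.3239


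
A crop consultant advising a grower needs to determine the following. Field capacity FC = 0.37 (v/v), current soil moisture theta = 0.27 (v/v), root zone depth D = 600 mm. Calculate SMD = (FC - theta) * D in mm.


SMD = (FC - theta) * D
    = (0.37 - 0.27) * 600
    = 0.100 * 600
    = 60 mm


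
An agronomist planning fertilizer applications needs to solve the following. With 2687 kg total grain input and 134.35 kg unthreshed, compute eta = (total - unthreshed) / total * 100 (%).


eta = (total - unthreshed) / total * 100
    = (2687 - 134.35) / 2687 * 100
    = 2552.65 / 2687 * 100
    = 95%


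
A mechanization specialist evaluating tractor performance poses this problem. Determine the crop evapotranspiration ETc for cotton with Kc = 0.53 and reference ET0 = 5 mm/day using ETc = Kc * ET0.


ETc = Kc * ET0
    = 0.53 * 5
    = 2.65 mm/day


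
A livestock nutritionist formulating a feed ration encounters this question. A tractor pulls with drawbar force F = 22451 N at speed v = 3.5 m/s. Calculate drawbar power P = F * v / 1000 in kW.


P = F * v / 1000
  = 22451 * 3.5 / 1000
  = 78578.50 / 1000
  = 78.58 kW


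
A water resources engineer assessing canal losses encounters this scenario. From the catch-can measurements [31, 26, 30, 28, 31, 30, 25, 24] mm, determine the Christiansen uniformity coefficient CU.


xbar = 225 / 8 = 28.125
sum|xi - xbar| = 19
CU = 100 * (1 - 19 / (8 * 28.125))
   = 100 * (1 - 0.0844)
   = 91.56%


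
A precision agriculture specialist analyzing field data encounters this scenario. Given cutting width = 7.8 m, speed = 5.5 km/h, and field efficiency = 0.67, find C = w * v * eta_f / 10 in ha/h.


C = w * v * eta_f / 10
  = 7.8 * 5.5 * 0.67 / 10
  = 28.74 / 10
  = 2.87 ha/h


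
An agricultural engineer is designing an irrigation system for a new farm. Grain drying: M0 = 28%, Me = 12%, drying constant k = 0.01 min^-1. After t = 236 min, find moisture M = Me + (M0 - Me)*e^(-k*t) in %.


M = Me + (M0 - Me) * e^(-k*t)
  = 12 + (28 - 12) * e^(-0.01*236)
  = 12 + 16 * e^(-2.360)
  = 12 + 16 * 0.09442
  = 12 + 1.5107
  = 13.51%


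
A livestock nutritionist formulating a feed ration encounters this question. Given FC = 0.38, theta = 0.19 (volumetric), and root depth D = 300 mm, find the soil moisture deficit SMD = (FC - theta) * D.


SMD = (FC - theta) * D
    = (0.38 - 0.19) * 300
    = 0.190 * 300
    = 57 mm


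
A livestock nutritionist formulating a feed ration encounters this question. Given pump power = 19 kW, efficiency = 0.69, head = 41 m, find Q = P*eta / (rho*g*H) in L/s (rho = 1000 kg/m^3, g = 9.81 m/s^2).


Q = (P * 1000 * eta) / (rho * g * H)
  = (19 * 1000 * 0.69) / (1000 * 9.81 * 41)
  = 13110 / 402210
  = 0.03259 m^3/s = 32.59 L/s


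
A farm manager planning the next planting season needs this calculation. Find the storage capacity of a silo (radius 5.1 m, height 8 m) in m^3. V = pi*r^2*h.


V = pi * r^2 * h
  = pi * 5.1^2 * 8
  = pi * 26.01 * 8
  = 653.70 m^3


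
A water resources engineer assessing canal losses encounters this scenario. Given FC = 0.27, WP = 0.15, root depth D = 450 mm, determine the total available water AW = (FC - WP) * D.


AW = (FC - WP) * D
   = (0.27 - 0.15) * 450
   = 0.12 * 450
   = 54 mm


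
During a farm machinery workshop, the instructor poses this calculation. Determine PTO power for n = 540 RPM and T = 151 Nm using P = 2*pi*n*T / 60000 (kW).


P = 2*pi*n*T / 60000
  = 2*pi * 540 * 151 / 60000
  = 512330.93 / 60000
  = 8.54 kW


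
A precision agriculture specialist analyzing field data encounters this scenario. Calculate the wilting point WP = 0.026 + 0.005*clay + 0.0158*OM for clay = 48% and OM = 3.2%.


WP = 0.026 + 0.005*48 + 0.0158*3.2
   = 0.026 + 0.2400 + 0.0506
   = 0.3166


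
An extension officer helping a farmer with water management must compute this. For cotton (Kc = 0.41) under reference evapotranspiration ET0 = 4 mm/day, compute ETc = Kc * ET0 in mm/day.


ETc = Kc * ET0
    = 0.41 * 4
    = 1.64 mm/day


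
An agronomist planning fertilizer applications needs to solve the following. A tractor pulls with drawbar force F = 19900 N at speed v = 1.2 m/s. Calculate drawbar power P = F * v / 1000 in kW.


P = F * v / 1000
  = 19900 * 1.2 / 1000
  = 23880 / 1000
  = 23.88 kW


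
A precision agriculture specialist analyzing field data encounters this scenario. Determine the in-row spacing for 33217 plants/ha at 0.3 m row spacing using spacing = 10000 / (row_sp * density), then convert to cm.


spacing = 10000 / (row_sp * density)
        = 10000 / (0.3 * 33217)
        = 10000 / 9965.10
        = 1.00350 m = 100.35 cm


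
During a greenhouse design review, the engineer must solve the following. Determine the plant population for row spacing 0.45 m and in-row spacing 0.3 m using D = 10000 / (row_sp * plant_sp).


D = 10000 / (row_sp * plant_sp)
  = 10000 / (0.45 * 0.3)
  = 10000 / 0.1350
  = 74074.07 plants/ha


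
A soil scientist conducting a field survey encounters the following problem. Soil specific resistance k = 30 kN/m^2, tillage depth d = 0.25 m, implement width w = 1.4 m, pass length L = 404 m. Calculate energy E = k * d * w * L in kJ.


E = k * d * w * L
  = 30 * 0.25 * 1.4 * 404
  = 4242 kJ


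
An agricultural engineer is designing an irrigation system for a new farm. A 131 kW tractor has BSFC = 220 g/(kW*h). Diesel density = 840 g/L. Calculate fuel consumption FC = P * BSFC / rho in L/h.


FC = P * BSFC / rho_fuel
   = 131 * 220 / 840
   = 28820 / 840
   = 34.31 L/h


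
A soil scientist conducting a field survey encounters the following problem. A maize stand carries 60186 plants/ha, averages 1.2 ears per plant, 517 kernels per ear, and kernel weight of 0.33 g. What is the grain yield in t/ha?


Y = density * ears * kernels * kw
  = 60186 * 1.2 * 517 * 0.33 g/ha
  = 12322000.15 g/ha
  = 12322.00 kg/ha = 12.32 t/ha


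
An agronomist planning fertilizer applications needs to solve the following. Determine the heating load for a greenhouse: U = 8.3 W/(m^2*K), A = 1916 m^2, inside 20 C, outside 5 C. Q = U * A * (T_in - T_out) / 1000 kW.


dT = 20 - (5) = 15 K
Q = U * A * dT
  = 8.3 * 1916 * 15
  = 238542 W = 238.54 kW


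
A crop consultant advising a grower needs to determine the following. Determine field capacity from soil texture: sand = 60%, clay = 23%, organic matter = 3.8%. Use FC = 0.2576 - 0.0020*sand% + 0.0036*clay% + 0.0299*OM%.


FC = 0.2576 - 0.0020*60 + 0.0036*23 + 0.0299*3.8
   = 0.2576 - 0.1200 + 0.0828 + 0.1136
   = 0.3340


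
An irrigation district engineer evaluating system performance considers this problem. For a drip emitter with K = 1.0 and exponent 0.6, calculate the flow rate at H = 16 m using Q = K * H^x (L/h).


Q = K * H^x
  = 1.0 * 16^0.6
  = 1.0 * 5.2780
  = 5.28 L/h


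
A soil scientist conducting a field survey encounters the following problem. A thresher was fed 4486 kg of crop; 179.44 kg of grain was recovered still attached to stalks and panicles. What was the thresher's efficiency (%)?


eta = (total - unthreshed) / total * 100
    = (4486 - 179.44) / 4486 * 100
    = 4306.56 / 4486 * 100
    = 96%


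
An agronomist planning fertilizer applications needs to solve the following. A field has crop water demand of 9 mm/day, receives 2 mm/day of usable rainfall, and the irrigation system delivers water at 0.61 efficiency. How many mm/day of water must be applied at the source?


IWR = (ETc - Pe) / Ea
    = (9 - 2) / 0.61
    = 7 / 0.61
    = 11.48 mm/day


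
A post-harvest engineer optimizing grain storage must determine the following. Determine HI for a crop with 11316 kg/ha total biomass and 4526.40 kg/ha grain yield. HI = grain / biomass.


HI = grain_yield / biomass
   = 4526.40 / 11316
   = 0.40


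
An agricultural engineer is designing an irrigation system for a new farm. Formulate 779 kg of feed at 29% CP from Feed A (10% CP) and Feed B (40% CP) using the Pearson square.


parts_A = CP_b - target = 40 - 29 = 11
parts_B = target - CP_a = 29 - 10 = 19
total_parts = 11 + 19 = 30
Feed A = 779 * 11 / 30 = 285.63 kg
Feed B = 779 * 19 / 30 = 493.37 kg

285.63 kg


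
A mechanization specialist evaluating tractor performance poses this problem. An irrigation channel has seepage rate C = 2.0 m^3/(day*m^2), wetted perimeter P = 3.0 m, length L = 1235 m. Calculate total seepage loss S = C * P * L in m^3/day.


S = C * P * L
  = 2.0 * 3.0 * 1235
  = 7410 m^3/day


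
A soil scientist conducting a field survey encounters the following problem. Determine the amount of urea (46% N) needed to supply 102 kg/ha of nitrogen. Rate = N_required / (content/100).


Rate = N_required / (N_content / 100)
     = 102 / (46 / 100)
     = 102 / 0.46
     = 221.74 kg/ha


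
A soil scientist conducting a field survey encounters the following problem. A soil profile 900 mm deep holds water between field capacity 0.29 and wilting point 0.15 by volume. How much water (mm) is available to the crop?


AW = (FC - WP) * D
   = (0.29 - 0.15) * 900
   = 0.14 * 900
   = 126 mm


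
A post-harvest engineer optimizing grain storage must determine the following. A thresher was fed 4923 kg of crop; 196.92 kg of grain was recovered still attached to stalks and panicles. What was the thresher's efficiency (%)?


eta = (total - unthreshed) / total * 100
    = (4923 - 196.92) / 4923 * 100
    = 4726.08 / 4923 * 100
    = 96%


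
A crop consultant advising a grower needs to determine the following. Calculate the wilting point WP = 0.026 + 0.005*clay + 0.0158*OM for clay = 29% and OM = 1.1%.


WP = 0.026 + 0.005*29 + 0.0158*1.1
   = 0.026 + 0.1450 + 0.0174
   = 0.1884


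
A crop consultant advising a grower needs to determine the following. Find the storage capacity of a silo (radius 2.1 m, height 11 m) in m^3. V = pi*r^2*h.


V = pi * r^2 * h
  = pi * 2.1^2 * 11
  = pi * 4.41 * 11
  = 152.40 m^3


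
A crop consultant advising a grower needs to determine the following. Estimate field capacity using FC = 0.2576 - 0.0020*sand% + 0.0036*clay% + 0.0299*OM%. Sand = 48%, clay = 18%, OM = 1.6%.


FC = 0.2576 - 0.0020*48 + 0.0036*18 + 0.0299*1.6
   = 0.2576 - 0.0960 + 0.0648 + 0.0478
   = 0.2742


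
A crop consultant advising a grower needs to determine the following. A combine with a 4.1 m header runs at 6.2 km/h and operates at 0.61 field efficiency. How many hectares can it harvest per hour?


C = w * v * eta_f / 10
  = 4.1 * 6.2 * 0.61 / 10
  = 15.51 / 10
  = 1.55 ha/h


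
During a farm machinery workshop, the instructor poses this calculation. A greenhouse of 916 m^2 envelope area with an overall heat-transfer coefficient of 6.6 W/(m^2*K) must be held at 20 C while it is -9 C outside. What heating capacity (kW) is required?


dT = 20 - (-9) = 29 K
Q = U * A * dT
  = 6.6 * 916 * 29
  = 175322.40 W = 175.32 kW


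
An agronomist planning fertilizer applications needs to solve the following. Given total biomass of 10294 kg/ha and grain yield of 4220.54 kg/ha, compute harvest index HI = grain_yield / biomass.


HI = grain_yield / biomass
   = 4220.54 / 10294
   = 0.41
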